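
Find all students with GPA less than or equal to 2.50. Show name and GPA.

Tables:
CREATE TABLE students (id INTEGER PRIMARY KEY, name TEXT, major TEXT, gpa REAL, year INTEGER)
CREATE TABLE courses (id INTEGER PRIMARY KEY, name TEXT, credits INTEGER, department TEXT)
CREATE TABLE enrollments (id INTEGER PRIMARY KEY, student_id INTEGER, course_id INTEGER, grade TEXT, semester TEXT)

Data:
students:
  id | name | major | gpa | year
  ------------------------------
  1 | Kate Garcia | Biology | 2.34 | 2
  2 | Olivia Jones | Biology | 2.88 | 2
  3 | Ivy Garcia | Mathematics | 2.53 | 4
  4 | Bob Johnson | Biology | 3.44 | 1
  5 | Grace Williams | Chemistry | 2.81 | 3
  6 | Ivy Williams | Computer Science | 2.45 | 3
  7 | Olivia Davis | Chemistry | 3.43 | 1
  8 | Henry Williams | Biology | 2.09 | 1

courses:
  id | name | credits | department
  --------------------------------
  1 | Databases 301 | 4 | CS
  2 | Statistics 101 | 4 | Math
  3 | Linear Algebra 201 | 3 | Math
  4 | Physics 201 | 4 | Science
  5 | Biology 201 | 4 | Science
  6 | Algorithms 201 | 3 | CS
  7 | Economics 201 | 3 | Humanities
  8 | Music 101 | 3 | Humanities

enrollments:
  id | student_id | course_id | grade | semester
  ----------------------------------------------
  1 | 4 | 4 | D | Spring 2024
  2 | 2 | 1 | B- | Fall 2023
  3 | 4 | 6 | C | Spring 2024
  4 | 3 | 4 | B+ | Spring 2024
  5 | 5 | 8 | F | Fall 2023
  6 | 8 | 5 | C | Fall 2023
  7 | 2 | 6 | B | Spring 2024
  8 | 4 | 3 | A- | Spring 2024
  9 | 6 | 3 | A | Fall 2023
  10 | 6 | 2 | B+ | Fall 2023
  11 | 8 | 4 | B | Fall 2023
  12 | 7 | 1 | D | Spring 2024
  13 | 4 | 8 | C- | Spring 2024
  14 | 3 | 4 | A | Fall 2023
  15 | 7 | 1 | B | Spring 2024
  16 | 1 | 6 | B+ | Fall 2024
SELECT name, gpa FROM students WHERE gpa <= 2.5

Execution result:
name | gpa
Kate Garcia | 2.34
Ivy Williams | 2.45
Henry Williams | 2.09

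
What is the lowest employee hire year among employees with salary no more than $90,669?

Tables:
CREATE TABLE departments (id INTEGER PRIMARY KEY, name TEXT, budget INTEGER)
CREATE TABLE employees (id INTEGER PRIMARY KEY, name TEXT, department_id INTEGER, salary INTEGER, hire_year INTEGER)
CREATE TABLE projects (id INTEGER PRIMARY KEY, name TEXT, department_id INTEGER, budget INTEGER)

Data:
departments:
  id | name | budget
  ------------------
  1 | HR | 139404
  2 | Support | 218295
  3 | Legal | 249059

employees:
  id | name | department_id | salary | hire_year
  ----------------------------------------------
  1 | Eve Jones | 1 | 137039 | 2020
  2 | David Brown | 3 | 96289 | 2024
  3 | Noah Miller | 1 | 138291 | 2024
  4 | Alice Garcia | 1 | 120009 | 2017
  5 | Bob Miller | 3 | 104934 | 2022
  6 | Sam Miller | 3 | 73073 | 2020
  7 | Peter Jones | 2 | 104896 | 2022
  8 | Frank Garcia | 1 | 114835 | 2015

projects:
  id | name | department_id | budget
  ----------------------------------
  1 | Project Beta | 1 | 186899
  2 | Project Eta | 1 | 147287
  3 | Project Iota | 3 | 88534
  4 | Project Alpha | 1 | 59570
SELECT MIN(hire_year) FROM employees WHERE salary <= 90669

Execution result:
2020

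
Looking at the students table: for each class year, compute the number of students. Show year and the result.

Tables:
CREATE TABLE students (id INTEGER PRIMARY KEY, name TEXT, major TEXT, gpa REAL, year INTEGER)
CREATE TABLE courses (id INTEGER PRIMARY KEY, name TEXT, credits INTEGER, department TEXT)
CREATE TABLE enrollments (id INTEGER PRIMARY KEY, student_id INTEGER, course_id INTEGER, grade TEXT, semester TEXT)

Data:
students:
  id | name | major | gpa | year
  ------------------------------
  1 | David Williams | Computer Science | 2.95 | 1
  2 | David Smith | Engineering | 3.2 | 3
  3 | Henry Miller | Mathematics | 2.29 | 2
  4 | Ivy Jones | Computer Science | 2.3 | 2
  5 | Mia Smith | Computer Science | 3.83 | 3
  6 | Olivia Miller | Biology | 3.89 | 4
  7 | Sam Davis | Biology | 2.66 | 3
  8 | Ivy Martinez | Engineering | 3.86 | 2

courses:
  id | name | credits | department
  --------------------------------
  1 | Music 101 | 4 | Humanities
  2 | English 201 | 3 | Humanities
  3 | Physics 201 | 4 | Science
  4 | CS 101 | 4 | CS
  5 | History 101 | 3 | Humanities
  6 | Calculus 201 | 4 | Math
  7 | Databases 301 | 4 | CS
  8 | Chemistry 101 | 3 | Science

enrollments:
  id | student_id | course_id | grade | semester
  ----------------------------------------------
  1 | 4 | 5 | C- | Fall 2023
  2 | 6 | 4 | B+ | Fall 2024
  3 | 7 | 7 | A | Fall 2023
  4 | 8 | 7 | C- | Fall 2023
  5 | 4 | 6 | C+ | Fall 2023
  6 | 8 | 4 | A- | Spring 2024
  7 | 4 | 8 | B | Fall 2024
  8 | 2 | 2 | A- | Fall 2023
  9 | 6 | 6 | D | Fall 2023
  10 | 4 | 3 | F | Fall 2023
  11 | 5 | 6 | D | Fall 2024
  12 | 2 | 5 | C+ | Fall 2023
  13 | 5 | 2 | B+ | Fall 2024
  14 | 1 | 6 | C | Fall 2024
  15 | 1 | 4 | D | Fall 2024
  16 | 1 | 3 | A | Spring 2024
SELECT year, COUNT(*) AS n FROM students GROUP BY year

Execution result:
year | n
1 | 1
2 | 3
3 | 3
4 | 1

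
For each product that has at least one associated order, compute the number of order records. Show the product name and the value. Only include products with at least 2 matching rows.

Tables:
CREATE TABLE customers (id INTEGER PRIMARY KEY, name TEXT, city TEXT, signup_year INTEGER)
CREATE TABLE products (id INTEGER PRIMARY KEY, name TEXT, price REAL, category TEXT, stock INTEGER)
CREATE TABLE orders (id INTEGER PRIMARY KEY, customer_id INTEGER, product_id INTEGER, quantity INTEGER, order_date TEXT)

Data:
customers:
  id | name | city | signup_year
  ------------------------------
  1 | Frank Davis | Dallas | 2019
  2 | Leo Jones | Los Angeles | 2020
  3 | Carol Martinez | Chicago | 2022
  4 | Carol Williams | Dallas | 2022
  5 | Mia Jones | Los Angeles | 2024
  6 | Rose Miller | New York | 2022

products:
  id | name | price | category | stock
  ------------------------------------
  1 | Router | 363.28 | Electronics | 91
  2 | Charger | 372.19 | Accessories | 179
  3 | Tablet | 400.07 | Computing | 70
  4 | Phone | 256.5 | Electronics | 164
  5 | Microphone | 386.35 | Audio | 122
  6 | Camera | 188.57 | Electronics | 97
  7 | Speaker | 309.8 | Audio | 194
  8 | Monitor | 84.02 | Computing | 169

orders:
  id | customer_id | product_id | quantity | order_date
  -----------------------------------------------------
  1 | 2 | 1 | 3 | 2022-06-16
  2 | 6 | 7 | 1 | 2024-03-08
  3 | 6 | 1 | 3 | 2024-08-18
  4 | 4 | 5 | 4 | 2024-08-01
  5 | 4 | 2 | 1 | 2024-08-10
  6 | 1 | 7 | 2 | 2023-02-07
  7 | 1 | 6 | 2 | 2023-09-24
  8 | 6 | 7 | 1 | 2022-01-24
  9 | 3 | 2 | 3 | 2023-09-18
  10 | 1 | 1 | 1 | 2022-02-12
SELECT p.name, COUNT(*) AS n FROM orders c JOIN products p ON c.product_id = p.id GROUP BY p.id, p.name HAVING COUNT(*) >= 2

Execution result:
name | n
Router | 3
Charger | 2
Speaker | 3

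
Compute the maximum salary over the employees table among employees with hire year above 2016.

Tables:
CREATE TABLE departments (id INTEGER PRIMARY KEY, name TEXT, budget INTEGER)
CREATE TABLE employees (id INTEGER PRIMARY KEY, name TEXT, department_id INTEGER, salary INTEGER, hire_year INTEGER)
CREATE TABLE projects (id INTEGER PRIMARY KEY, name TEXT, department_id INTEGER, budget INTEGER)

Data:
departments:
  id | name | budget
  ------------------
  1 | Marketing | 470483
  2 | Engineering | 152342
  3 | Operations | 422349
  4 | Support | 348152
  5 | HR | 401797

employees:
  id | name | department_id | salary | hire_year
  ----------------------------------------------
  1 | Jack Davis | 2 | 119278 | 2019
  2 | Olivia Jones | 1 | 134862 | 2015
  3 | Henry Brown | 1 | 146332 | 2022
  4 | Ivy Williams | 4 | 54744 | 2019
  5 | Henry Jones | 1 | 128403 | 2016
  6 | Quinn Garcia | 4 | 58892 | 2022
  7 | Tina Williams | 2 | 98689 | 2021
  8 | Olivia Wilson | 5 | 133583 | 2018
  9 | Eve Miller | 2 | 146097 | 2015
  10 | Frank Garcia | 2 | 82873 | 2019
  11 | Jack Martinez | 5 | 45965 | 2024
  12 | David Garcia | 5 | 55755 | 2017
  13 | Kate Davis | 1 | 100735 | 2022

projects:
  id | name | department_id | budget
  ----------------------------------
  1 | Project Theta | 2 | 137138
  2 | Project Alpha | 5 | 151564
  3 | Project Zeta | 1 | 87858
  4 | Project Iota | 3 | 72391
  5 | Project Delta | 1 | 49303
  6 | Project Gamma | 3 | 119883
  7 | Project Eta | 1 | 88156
SELECT MAX(salary) FROM employees WHERE hire_year > 2016

Execution result:
146332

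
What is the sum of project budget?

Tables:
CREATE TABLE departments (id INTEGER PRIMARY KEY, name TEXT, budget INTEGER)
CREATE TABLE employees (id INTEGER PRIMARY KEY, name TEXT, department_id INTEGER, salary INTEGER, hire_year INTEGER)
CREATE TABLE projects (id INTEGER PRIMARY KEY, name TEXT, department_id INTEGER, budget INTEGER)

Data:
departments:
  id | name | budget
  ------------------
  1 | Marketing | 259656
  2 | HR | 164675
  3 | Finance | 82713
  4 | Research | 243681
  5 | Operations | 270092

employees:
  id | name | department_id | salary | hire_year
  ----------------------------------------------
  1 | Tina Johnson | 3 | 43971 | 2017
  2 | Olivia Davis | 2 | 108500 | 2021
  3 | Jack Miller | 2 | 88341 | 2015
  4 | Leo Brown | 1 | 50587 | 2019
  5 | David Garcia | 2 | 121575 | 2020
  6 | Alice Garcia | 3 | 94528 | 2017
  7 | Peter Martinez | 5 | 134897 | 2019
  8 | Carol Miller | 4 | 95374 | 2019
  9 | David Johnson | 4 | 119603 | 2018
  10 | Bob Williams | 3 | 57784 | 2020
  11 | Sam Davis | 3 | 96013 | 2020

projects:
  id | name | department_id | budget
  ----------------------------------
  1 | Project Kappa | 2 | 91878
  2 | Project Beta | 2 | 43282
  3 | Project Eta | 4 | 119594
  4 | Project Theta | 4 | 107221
SELECT SUM(budget) FROM projects

Execution result:
361975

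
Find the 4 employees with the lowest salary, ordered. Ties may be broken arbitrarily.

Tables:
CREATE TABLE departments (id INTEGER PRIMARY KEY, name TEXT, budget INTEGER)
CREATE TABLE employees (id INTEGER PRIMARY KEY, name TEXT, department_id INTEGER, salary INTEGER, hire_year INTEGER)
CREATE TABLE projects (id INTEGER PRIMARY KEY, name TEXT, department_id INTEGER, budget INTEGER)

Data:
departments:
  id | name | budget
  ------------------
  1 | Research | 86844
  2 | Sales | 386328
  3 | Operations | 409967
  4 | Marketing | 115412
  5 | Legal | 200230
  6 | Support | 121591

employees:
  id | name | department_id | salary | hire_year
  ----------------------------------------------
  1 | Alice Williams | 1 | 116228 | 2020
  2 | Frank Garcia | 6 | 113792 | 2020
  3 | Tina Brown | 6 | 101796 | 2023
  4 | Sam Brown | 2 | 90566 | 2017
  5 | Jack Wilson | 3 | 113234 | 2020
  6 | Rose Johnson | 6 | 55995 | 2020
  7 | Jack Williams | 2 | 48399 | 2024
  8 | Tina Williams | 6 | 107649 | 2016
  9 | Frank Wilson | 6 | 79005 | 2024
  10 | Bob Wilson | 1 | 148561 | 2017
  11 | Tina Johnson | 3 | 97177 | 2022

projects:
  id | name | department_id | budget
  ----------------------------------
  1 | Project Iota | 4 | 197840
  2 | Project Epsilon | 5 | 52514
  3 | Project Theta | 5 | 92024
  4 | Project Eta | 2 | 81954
SELECT name, salary FROM employees ORDER BY salary ASC LIMIT 4

Execution result:
name | salary
Jack Williams | 48399
Rose Johnson | 55995
Frank Wilson | 79005
Sam Brown | 90566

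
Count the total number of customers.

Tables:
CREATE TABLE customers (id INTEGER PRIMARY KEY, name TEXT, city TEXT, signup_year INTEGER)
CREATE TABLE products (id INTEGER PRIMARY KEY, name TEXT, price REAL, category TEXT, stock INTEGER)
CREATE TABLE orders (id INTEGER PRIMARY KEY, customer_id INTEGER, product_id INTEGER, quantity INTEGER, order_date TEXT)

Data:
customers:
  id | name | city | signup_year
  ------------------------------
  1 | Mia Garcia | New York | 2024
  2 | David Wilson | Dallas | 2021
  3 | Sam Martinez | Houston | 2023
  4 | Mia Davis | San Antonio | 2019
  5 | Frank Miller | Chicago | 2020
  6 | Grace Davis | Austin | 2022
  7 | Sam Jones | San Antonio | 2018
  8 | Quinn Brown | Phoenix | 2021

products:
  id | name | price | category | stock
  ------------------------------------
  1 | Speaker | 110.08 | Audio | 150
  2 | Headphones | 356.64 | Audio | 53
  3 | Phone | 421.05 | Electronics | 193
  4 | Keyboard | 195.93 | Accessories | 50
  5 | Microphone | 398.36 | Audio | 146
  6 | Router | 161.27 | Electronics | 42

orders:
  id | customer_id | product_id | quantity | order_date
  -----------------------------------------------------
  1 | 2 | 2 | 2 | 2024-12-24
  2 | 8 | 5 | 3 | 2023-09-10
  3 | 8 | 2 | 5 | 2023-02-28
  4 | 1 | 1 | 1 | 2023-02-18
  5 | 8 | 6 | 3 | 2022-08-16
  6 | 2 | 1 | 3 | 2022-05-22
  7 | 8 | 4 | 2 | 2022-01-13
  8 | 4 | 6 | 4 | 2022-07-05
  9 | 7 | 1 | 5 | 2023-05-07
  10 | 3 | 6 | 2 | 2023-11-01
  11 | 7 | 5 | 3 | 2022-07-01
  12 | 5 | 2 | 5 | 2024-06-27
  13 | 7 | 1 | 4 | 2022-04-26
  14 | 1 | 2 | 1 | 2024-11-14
SELECT COUNT(*) FROM customers

Execution result:
8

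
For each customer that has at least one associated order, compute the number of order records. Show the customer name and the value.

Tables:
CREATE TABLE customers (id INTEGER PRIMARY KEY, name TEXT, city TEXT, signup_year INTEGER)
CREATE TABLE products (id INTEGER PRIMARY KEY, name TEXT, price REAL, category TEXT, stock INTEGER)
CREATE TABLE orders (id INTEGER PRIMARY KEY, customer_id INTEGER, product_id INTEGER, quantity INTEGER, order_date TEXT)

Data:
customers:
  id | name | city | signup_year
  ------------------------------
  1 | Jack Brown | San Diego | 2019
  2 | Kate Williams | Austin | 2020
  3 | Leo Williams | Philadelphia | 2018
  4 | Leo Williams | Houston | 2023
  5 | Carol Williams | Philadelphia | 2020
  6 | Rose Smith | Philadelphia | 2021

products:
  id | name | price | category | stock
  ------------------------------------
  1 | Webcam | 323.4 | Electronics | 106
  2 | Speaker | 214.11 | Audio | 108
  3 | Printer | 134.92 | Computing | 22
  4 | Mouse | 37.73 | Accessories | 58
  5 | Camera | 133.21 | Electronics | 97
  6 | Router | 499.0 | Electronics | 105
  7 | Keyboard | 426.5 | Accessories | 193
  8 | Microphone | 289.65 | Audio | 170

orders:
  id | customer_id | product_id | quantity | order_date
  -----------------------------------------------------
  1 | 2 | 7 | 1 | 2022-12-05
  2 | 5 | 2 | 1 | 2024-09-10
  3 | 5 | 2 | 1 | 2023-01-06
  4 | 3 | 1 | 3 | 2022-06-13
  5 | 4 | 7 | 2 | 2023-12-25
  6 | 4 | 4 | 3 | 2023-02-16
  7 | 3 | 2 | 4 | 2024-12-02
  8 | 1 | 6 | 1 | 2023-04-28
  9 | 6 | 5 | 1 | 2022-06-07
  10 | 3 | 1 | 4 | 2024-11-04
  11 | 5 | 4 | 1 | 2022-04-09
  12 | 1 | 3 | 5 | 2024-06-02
SELECT p.name, COUNT(*) AS n FROM orders c JOIN customers p ON c.customer_id = p.id GROUP BY p.id, p.name

Execution result:
name | n
Jack Brown | 2
Kate Williams | 1
Leo Williams | 3
Leo Williams | 2
Carol Williams | 3
Rose Smith | 1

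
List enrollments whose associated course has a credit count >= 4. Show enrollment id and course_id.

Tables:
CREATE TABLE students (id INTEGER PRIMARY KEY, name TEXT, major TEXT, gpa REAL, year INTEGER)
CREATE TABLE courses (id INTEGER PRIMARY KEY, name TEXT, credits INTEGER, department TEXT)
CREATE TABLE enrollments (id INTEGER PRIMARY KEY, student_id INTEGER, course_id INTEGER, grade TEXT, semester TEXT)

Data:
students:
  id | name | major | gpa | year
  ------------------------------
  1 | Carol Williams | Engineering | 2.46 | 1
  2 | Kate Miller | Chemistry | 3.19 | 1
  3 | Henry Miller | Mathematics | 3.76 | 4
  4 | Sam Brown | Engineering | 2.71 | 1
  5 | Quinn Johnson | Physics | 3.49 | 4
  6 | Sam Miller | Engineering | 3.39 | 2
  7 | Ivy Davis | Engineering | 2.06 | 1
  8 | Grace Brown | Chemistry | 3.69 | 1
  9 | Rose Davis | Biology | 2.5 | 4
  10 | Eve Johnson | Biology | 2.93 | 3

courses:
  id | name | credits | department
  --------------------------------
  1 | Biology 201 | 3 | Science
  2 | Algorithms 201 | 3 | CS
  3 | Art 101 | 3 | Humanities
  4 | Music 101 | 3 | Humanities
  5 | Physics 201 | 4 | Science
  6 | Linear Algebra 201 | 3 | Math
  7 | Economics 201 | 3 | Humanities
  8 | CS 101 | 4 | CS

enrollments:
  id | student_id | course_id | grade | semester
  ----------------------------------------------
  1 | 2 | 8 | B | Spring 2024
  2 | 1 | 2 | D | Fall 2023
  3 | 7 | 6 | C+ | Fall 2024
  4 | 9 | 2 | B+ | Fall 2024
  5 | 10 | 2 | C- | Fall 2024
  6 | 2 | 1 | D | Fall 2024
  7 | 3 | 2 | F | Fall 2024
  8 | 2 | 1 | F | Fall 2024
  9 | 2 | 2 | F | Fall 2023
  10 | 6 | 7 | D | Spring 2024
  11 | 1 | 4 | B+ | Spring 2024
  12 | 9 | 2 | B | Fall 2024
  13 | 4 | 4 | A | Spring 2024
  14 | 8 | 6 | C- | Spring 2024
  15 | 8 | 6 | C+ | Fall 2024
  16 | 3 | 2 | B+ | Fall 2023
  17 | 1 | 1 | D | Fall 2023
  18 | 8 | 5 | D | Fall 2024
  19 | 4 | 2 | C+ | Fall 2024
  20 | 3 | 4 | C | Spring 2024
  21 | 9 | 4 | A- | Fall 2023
SELECT id, course_id FROM enrollments WHERE course_id IN (SELECT id FROM courses WHERE credits >= 4)

Execution result:
id | course_id
1 | 8
18 | 5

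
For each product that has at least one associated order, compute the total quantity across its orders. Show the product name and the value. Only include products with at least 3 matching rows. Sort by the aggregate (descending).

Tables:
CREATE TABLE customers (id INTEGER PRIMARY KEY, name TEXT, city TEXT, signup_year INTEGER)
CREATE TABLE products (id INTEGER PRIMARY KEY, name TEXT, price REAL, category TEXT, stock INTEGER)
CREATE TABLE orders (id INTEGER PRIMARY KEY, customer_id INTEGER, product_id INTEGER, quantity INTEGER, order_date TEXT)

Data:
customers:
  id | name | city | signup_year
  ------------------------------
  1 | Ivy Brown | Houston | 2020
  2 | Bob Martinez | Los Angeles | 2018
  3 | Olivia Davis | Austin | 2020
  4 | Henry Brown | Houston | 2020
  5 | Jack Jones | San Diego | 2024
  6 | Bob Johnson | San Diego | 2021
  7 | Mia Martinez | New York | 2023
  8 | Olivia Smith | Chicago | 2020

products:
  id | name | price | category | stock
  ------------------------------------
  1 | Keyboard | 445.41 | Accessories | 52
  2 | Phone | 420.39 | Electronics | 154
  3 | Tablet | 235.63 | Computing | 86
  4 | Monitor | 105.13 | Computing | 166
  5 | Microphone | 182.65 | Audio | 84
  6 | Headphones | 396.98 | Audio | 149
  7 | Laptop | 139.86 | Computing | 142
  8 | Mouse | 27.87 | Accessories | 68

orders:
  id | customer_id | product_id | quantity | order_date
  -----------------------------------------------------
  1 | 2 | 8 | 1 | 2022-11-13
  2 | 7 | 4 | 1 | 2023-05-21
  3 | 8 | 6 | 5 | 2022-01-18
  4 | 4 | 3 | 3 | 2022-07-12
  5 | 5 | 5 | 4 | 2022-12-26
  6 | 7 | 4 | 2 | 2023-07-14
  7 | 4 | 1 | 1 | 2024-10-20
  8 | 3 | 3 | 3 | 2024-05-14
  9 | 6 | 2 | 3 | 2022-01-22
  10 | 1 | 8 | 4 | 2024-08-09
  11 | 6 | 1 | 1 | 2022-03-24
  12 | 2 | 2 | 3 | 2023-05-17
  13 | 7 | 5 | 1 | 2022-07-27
SELECT p.name, SUM(c.quantity) AS sum_quantity FROM orders c JOIN products p ON c.product_id = p.id GROUP BY p.id, p.name HAVING COUNT(*) >= 3 ORDER BY sum_quantity DESC

Execution result:
(no rows)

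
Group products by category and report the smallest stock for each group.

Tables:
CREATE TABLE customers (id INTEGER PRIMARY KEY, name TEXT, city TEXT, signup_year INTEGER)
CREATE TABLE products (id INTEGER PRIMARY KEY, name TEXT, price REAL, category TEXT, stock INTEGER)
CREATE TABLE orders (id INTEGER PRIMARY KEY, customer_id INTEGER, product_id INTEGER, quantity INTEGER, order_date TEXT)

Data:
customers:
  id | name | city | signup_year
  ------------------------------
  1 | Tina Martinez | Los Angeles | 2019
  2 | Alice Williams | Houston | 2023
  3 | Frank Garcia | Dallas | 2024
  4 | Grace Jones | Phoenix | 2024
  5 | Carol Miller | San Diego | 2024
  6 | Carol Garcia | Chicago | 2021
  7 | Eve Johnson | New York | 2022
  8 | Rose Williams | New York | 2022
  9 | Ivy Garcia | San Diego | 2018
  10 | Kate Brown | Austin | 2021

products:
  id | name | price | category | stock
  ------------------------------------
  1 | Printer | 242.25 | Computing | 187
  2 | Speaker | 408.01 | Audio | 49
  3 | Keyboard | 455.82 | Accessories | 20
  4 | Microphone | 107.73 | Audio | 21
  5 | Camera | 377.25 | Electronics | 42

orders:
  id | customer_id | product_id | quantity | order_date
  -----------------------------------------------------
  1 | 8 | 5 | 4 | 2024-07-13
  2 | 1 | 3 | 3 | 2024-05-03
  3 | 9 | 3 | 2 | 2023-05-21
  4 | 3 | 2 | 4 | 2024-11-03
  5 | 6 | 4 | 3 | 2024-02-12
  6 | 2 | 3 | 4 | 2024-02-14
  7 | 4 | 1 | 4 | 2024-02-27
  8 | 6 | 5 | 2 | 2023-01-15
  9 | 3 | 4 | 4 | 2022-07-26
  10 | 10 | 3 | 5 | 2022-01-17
SELECT category, MIN(stock) AS min_stock FROM products GROUP BY category

Execution result:
category | min_stock
Accessories | 20
Audio | 21
Computing | 187
Electronics | 42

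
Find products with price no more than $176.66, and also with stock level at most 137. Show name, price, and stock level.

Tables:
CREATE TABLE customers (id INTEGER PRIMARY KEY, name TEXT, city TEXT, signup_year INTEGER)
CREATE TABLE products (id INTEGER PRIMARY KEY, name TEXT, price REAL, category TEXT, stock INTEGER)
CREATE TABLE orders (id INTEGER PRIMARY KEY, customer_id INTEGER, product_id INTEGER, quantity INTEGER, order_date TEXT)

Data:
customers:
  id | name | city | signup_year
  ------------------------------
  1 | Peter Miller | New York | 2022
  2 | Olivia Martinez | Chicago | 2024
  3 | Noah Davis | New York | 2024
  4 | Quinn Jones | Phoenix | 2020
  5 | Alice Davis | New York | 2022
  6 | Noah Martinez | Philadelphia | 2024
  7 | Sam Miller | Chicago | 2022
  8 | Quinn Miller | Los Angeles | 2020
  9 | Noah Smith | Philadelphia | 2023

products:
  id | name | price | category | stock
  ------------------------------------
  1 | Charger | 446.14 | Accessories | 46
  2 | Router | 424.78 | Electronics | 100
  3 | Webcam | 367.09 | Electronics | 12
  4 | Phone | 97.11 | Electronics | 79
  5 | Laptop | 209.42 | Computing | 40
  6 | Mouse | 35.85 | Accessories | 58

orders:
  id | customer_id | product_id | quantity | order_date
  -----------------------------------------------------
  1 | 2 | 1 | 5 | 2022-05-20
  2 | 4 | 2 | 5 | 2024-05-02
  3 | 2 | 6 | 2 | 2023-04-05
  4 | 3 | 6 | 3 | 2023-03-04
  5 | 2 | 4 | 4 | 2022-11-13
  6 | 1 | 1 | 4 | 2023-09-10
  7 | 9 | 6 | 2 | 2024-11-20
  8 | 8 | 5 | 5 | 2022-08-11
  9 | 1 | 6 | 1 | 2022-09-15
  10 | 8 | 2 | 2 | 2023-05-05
SELECT name, price, stock FROM products WHERE price <= 176.66 AND stock <= 137

Execution result:
name | price | stock
Phone | 97.11 | 79
Mouse | 35.85 | 58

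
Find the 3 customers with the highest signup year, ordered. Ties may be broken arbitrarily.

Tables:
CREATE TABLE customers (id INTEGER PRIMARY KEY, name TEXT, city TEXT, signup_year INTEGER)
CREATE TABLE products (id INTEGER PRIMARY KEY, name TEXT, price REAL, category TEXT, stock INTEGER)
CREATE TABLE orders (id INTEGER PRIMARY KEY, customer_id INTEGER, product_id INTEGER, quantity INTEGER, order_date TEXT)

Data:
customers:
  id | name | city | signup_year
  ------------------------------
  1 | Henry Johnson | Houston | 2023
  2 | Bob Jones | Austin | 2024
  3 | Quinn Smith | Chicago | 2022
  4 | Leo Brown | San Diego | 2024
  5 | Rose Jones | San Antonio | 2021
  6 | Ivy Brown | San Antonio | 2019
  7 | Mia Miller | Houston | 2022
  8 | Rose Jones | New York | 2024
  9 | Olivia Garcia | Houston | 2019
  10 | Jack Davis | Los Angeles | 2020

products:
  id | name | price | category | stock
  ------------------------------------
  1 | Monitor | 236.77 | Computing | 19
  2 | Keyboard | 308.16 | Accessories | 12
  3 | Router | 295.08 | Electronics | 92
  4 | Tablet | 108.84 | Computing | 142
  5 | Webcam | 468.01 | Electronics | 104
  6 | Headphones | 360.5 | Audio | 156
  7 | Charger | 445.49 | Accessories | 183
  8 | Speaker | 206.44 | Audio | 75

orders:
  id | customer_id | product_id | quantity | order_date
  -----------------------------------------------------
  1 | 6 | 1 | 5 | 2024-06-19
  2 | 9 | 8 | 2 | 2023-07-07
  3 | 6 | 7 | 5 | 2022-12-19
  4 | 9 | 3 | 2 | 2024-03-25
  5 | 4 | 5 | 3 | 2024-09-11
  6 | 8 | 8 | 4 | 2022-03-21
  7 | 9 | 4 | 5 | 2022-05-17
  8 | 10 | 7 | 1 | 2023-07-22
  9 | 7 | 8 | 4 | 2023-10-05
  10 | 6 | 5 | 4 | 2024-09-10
SELECT name, signup_year FROM customers ORDER BY signup_year DESC LIMIT 3

Execution result:
name | signup_year
Bob Jones | 2024
Leo Brown | 2024
Rose Jones | 2024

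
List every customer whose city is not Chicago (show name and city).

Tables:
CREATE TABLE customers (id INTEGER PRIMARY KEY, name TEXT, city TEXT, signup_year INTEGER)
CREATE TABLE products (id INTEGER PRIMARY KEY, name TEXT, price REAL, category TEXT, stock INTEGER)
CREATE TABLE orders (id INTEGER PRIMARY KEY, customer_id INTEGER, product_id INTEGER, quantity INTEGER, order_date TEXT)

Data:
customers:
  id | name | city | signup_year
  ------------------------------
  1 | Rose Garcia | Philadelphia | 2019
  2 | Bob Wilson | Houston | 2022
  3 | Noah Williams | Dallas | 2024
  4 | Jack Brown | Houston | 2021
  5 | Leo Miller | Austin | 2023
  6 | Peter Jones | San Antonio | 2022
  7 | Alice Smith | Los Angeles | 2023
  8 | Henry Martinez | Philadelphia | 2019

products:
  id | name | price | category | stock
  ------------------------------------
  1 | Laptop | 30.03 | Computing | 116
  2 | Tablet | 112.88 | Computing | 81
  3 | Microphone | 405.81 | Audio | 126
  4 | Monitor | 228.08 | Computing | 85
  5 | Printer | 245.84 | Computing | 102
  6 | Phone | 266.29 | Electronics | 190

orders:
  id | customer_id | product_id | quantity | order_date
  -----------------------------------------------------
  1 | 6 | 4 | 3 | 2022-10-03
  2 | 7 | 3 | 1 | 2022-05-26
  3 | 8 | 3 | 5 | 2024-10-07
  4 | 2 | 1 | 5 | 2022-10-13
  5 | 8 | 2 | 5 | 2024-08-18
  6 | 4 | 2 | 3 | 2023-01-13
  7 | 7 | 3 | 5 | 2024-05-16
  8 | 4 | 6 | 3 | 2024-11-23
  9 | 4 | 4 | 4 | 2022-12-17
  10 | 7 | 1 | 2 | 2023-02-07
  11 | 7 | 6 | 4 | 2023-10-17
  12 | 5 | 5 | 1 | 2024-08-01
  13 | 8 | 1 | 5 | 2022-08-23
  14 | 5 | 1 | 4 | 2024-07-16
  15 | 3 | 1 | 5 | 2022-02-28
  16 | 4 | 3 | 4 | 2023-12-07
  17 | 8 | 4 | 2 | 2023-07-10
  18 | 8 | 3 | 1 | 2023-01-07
SELECT name, city FROM customers WHERE city <> 'Chicago'

Execution result:
name | city
Rose Garcia | Philadelphia
Bob Wilson | Houston
Noah Williams | Dallas
Jack Brown | Houston
Leo Miller | Austin
Peter Jones | San Antonio
Alice Smith | Los Angeles
Henry Martinez | Philadelphia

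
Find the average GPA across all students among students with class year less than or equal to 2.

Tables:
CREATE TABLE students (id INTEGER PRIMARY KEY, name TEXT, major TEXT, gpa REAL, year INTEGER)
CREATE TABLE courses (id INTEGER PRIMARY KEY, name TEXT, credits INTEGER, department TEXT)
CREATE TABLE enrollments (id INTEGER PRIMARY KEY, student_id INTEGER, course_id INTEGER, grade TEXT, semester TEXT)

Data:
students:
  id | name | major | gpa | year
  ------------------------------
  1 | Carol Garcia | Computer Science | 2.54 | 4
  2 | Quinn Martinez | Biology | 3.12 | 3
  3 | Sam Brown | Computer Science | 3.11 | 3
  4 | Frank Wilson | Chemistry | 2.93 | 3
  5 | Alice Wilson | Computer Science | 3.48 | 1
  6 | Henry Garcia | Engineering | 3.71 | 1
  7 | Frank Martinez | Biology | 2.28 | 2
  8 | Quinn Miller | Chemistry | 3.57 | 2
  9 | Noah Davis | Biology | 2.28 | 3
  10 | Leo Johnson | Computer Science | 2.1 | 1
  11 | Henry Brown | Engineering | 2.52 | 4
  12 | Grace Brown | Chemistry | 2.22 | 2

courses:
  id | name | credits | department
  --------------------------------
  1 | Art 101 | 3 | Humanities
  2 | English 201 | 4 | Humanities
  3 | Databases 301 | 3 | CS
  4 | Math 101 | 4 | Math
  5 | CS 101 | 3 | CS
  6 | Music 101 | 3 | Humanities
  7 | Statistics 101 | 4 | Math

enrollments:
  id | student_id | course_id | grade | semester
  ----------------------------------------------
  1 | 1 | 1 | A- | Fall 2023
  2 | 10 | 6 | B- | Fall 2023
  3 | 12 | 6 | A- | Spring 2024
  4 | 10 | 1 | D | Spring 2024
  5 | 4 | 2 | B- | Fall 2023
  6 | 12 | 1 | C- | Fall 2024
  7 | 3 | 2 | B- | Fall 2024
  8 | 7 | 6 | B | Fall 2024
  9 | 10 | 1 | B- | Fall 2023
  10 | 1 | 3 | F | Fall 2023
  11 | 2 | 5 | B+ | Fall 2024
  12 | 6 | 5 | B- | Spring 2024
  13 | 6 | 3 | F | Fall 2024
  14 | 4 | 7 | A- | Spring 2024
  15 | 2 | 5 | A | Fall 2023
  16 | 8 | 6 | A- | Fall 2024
SELECT AVG(gpa) FROM students WHERE year <= 2

Execution result:
2.89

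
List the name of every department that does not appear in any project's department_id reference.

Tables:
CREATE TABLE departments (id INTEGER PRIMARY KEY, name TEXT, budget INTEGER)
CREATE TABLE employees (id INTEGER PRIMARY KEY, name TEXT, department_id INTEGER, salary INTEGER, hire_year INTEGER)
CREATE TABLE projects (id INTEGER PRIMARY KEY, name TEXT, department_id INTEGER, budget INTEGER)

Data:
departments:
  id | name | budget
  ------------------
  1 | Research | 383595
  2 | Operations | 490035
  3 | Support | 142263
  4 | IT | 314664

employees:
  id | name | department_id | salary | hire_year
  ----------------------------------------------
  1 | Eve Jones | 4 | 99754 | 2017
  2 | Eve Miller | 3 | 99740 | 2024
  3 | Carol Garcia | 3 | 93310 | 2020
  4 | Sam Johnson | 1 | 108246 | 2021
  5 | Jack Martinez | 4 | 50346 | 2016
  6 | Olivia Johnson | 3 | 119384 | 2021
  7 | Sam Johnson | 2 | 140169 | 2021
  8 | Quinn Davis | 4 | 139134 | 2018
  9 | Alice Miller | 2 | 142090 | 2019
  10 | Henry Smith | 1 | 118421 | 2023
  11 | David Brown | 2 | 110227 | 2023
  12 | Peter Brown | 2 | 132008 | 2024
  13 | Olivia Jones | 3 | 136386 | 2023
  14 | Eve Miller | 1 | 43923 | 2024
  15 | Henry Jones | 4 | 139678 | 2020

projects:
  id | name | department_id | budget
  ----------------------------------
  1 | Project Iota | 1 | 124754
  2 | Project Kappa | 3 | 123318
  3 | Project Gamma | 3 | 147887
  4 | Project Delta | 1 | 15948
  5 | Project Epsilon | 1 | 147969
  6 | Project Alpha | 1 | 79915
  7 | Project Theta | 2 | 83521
SELECT p.name FROM departments p LEFT JOIN projects c ON c.department_id = p.id WHERE c.id IS NULL

Execution result:
IT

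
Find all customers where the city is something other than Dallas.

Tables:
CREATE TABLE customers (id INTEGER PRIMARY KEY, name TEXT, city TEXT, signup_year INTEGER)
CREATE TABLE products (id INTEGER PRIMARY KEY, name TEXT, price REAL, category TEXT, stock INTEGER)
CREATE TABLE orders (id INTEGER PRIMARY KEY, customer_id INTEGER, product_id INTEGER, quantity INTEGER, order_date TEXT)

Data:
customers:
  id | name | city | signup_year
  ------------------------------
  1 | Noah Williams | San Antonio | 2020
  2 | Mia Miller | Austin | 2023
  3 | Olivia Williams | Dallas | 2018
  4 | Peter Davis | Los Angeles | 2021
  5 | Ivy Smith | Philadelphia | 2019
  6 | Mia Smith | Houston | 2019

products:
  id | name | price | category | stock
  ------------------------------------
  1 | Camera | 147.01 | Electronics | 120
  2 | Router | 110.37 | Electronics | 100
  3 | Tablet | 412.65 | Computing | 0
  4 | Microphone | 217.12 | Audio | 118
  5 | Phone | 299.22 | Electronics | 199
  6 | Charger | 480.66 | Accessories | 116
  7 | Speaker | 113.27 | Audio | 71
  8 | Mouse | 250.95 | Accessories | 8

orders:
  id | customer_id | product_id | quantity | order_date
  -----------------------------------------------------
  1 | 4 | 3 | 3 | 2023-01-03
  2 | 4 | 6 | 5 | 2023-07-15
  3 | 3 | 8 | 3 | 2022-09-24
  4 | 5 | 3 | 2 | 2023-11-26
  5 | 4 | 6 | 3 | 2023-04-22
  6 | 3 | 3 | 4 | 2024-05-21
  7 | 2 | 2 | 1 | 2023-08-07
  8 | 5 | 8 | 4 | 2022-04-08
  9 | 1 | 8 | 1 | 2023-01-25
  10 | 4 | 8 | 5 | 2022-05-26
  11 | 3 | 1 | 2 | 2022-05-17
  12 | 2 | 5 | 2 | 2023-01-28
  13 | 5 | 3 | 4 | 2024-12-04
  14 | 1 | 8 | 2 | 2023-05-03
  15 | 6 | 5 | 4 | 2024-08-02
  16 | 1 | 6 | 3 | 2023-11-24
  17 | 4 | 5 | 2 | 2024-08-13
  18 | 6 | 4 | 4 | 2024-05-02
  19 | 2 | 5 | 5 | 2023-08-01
SELECT name, city FROM customers WHERE city <> 'Dallas'

Execution result:
name | city
Noah Williams | San Antonio
Mia Miller | Austin
Peter Davis | Los Angeles
Ivy Smith | Philadelphia
Mia Smith | Houston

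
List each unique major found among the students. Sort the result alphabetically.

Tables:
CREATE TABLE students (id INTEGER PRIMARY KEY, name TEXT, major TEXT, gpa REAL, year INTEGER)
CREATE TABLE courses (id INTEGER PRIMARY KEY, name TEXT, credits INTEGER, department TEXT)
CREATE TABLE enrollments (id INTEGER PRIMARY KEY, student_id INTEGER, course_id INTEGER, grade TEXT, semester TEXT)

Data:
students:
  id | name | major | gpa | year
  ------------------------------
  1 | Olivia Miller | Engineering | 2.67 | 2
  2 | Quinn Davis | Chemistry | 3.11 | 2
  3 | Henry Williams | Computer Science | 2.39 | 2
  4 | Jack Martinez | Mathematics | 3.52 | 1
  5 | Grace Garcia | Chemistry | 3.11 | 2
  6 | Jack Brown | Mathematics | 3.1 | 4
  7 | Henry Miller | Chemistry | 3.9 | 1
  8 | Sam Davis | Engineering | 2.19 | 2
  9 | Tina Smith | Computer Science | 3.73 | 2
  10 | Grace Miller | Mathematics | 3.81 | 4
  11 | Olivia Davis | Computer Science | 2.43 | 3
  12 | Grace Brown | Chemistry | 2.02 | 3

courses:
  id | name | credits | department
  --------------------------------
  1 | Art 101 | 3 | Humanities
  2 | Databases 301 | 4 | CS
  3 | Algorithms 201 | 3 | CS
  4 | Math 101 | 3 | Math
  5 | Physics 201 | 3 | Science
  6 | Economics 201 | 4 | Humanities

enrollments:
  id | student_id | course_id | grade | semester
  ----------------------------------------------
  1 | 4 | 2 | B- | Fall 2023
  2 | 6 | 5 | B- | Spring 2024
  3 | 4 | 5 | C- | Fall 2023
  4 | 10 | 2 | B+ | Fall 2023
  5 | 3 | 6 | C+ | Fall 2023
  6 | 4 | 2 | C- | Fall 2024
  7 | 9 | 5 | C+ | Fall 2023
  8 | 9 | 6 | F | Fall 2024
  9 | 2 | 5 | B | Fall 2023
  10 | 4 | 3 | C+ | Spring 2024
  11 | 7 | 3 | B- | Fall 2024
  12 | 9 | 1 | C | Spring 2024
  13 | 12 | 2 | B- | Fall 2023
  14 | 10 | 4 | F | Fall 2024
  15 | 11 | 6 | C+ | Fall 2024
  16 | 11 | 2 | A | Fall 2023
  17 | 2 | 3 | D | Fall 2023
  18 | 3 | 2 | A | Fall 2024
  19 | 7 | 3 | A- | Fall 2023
SELECT DISTINCT major FROM students ORDER BY major

Execution result:
major
Chemistry
Computer Science
Engineering
Mathematics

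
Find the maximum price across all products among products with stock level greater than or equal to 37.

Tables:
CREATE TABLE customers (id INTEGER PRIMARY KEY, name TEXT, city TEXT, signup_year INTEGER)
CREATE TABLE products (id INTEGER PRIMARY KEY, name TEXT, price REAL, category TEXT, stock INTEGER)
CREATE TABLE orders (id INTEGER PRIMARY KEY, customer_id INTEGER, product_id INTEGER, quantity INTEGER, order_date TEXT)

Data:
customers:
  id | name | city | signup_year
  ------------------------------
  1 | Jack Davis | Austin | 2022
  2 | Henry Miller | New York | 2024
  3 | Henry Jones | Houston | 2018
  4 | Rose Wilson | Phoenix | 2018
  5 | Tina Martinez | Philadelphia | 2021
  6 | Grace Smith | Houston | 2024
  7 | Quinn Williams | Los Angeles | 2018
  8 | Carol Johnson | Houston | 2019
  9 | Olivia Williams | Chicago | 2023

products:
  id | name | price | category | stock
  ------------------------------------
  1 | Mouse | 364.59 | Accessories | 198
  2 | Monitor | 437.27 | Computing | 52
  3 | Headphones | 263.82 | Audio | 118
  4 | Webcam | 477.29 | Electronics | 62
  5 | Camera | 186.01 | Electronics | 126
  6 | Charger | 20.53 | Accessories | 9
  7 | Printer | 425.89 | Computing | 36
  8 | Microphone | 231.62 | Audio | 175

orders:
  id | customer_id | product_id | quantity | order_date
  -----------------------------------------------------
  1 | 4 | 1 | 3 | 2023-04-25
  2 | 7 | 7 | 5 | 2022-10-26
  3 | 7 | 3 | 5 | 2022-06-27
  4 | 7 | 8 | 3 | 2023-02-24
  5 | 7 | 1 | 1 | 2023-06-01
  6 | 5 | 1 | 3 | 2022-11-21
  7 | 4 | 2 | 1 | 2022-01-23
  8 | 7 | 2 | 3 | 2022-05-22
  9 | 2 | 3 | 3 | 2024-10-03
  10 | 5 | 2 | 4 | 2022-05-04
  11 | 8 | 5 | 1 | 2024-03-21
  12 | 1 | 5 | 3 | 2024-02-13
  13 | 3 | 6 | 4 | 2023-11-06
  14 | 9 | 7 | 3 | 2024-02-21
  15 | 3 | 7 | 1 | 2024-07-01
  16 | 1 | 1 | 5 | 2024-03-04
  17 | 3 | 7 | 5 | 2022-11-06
SELECT MAX(price) FROM products WHERE stock >= 37

Execution result:
477.29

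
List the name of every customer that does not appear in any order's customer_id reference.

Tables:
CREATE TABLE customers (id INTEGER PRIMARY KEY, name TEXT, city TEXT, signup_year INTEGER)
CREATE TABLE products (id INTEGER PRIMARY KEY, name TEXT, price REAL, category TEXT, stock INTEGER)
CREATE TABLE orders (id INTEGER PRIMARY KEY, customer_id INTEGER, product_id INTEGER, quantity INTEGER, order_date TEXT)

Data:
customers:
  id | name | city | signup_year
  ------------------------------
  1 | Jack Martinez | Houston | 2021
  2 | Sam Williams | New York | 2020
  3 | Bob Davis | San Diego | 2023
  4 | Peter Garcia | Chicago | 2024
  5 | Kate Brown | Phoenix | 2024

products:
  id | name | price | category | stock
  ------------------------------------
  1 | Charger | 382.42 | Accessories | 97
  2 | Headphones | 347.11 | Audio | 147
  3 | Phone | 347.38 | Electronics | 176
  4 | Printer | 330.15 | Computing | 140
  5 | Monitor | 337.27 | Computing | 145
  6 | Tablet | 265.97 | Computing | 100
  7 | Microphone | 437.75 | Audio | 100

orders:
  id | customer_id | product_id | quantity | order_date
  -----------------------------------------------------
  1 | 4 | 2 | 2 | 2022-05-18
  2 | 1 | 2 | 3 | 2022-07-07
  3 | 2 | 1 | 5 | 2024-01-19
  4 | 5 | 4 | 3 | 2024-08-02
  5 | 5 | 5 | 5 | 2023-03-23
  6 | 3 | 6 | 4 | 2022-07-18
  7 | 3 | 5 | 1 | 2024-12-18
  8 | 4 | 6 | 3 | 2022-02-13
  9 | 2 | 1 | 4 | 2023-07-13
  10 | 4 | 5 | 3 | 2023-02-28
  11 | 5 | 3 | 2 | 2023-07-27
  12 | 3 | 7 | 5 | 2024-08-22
SELECT p.name FROM customers p LEFT JOIN orders c ON c.customer_id = p.id WHERE c.id IS NULL

Execution result:
(no rows)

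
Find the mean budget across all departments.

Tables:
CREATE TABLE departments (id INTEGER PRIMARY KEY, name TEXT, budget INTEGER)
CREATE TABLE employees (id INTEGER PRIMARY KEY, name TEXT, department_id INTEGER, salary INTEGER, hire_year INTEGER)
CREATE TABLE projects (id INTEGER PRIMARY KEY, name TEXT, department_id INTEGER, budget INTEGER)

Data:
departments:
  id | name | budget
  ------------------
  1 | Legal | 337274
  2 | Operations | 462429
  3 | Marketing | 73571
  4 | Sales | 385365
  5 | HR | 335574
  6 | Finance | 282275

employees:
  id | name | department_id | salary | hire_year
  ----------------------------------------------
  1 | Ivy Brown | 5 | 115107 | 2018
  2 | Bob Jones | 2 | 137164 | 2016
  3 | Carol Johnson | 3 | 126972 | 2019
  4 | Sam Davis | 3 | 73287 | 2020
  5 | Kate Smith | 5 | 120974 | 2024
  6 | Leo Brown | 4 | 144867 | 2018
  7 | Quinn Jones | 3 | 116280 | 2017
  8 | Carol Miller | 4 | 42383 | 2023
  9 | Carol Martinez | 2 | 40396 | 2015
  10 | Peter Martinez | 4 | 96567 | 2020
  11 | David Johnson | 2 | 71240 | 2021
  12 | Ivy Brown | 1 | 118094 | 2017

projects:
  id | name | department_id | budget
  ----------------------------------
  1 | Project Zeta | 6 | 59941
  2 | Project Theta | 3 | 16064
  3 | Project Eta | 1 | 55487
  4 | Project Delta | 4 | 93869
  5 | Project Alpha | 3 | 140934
SELECT AVG(budget) FROM departments

Execution result:
312748.00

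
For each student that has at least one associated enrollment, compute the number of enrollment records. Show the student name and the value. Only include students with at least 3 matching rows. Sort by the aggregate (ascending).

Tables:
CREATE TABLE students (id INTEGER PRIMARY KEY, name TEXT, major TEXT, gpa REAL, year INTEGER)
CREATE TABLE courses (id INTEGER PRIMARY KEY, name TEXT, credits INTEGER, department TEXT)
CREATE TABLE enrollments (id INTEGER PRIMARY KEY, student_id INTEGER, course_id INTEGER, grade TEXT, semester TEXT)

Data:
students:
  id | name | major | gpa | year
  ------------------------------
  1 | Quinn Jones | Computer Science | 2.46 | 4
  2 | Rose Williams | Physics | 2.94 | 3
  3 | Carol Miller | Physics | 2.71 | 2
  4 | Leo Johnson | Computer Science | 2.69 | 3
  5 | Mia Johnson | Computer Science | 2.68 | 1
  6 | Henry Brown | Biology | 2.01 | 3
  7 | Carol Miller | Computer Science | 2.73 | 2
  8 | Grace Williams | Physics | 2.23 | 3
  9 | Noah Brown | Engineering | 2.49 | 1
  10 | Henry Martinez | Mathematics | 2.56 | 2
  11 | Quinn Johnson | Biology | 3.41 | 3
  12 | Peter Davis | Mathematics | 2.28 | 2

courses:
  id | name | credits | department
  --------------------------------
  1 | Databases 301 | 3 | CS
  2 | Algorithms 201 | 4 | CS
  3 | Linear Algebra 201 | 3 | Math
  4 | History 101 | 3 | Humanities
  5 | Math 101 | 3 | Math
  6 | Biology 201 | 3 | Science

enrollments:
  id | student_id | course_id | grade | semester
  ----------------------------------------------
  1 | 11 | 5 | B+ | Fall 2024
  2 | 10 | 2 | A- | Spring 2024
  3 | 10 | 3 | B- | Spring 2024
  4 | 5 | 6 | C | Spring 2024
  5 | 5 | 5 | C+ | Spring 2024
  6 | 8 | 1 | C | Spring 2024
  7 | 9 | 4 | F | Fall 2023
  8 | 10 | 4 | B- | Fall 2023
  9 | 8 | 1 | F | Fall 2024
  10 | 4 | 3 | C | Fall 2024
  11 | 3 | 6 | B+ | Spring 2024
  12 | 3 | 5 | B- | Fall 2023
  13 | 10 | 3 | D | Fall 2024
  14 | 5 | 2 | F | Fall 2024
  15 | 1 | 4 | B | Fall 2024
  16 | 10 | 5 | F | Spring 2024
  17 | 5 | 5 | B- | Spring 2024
SELECT p.name, COUNT(*) AS n FROM enrollments c JOIN students p ON c.student_id = p.id GROUP BY p.id, p.name HAVING COUNT(*) >= 3 ORDER BY n ASC

Execution result:
name | n
Mia Johnson | 4
Henry Martinez | 5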